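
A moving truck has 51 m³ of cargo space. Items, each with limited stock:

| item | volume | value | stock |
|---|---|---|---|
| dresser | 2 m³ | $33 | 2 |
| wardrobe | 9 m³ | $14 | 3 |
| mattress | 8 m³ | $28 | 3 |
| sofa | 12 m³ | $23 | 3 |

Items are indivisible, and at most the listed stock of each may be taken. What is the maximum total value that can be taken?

$187

Top feasible selections:
- 2×dresser + 1×wardrobe + 3×mattress + 1×sofa: volume 49, value 187
- 2×dresser + 2×wardrobe + 3×mattress: volume 46, value 178
Best: $187.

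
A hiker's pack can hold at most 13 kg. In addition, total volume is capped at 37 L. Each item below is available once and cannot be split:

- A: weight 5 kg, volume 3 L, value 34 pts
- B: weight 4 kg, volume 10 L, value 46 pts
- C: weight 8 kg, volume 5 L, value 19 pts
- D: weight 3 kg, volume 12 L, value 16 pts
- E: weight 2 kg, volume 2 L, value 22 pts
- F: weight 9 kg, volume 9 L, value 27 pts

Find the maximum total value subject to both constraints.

Feasible sets respecting both limits:
- A+B+E: weight 11, volume 15, value 102
- A+B+D: weight 12, volume 25, value 96
- B+D+E: weight 9, volume 24, value 84
- A+B: weight 9, volume 13, value 80
Best: 102 pts.

102 pts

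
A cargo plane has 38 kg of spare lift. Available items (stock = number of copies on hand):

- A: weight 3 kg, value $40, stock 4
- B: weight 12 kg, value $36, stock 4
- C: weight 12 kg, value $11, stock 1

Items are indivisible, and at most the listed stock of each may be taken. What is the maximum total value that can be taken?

Top feasible selections:
- 4×A + 2×B: weight 36, value 232
- 4×A + 1×B + 1×C: weight 36, value 207
Best: $232.

$232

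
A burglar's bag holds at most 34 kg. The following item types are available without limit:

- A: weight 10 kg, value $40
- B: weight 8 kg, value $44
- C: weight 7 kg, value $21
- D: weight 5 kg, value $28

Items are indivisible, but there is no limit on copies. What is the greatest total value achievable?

$188

Best value-per-unit is D at 28/5; filling with it alone gives 6×28 = 168.
Optimal mix: 3×B + 2×D → weight 34, value 188.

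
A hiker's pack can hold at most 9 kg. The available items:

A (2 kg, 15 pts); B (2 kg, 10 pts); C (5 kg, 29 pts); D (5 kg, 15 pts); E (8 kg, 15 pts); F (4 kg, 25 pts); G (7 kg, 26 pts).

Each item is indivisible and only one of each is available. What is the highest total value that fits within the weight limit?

54 pts

This is a 0/1 knapsack; check combinations near the capacity.
- A+B+C: weight 2+2+5=9, value 15+10+29=54
- C+F: weight 5+4=9, value 29+25=54
- A+B+F: weight 2+2+4=8, value 15+10+25=50
- A+C: weight 2+5=7, value 15+29=44
Best: 54 pts.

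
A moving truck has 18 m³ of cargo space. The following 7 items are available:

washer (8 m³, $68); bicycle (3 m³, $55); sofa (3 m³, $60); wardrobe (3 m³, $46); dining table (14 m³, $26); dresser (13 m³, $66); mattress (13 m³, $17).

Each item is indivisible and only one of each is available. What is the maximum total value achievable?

$229

This is a 0/1 knapsack; check combinations near the capacity.
- washer+bicycle+sofa+wardrobe: volume 8+3+3+3=17, value 68+55+60+46=229
- washer+bicycle+sofa: volume 8+3+3=14, value 68+55+60=183
- washer+sofa+wardrobe: volume 8+3+3=14, value 68+60+46=174
Best: $229.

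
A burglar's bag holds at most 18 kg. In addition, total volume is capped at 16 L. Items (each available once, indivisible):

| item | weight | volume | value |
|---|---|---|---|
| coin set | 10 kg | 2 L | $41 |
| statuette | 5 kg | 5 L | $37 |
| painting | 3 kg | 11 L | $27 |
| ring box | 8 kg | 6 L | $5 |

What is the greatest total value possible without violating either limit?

$78

Feasible sets respecting both limits:
- coin set+statuette: weight 15, volume 7, value 78
- coin set+painting: weight 13, volume 13, value 68
- statuette+painting: weight 8, volume 16, value 64
- coin set+ring box: weight 18, volume 8, value 46
Best: $78.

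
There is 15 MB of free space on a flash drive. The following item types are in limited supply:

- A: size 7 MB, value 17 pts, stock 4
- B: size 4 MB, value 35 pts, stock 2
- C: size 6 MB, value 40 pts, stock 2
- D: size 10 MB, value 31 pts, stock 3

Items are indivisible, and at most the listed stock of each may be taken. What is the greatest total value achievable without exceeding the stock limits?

Best selections within size 15 and stock limits:
- 2×B + 1×C: size 14, value 110
- 1×A + 2×B: size 15, value 87
- 2×C: size 12, value 80
Best: 110 pts.

110 pts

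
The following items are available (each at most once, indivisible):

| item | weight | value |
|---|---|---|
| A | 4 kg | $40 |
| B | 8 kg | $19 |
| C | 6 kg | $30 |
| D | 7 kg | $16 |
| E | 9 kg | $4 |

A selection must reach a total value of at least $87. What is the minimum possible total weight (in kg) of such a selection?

Subsets with value ≥ 87, sorted by total weight:
- A+B+C: weight 18, value 89
- A+B+C+D: weight 25, value 105
- A+C+D+E: weight 26, value 90
- A+B+C+E: weight 27, value 93
Minimum weight: 18 kg.

18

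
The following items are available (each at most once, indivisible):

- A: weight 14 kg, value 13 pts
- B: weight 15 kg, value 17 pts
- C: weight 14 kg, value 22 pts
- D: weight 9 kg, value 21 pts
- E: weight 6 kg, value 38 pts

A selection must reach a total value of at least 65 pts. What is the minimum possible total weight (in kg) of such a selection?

29

Subsets with value ≥ 65, sorted by total weight:
- C+D+E: weight 29, value 81
- A+D+E: weight 29, value 72
Minimum weight: 29 kg.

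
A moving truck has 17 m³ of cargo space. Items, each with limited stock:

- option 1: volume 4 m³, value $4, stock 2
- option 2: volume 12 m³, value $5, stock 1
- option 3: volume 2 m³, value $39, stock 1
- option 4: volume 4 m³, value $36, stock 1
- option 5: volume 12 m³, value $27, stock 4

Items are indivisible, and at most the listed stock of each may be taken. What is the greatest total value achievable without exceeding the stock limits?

Best selections within volume 17 and stock limits:
- 2×option 1 + 1×option 3 + 1×option 4: volume 14, value 83
- 1×option 1 + 1×option 3 + 1×option 4: volume 10, value 79
- 1×option 3 + 1×option 4: volume 6, value 75
Best: $83.

$83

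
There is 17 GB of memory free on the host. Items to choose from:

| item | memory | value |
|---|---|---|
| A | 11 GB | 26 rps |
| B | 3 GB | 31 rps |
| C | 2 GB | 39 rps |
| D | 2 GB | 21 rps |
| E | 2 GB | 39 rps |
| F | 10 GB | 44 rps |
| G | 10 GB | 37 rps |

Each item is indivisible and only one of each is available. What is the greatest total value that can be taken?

This is a 0/1 knapsack; check combinations near the capacity.
- B+C+E+F: memory 3+2+2+10=17, value 31+39+39+44=153
- B+C+E+G: memory 3+2+2+10=17, value 31+39+39+37=146
- C+D+E+F: memory 2+2+2+10=16, value 39+21+39+44=143
Best: 153 rps.

153 rps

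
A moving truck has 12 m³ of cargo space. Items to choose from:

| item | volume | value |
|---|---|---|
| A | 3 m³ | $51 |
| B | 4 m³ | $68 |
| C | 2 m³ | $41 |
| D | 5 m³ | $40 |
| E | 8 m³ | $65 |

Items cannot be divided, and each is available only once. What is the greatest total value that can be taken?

This is a 0/1 knapsack; check combinations near the capacity.
- A+B+C: volume 3+4+2=9, value 51+68+41=160
- A+B+D: volume 3+4+5=12, value 51+68+40=159
- B+C+D: volume 4+2+5=11, value 68+41+40=149
Best: $160.

$160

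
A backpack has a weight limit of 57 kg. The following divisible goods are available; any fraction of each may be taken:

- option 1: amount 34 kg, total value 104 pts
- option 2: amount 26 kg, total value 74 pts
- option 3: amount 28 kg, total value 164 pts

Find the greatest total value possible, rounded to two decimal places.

252.71

Take in order of value per unit:
- option 3 (164/28 per unit): all 28 → value 164, running total 164.00
- option 1 (104/34 per unit): 29 of 34 → value 29×104/34 = 88.7059, running total 252.71
Total 252.71.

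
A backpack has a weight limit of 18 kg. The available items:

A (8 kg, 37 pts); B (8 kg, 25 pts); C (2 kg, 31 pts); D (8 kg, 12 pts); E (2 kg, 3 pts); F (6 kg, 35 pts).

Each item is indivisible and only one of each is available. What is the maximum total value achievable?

Check high-value combinations within 18 kg:
- A+C+E+F: weight 8+2+2+6=18, value 37+31+3+35=106
- A+C+F: weight 8+2+6=16, value 37+31+35=103
- B+C+E+F: weight 8+2+2+6=18, value 25+31+3+35=94
- A+B+C: weight 8+8+2=18, value 37+25+31=93
Best: 106 pts.

106 pts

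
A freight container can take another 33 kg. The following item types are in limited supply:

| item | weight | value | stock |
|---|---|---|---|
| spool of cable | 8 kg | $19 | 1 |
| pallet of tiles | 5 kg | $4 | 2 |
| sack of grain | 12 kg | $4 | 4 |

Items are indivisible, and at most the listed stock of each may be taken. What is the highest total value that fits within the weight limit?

Top feasible selections:
- 1×spool of cable + 2×pallet of tiles + 1×sack of grain: weight 30, value 31
- 1×spool of cable + 2×pallet of tiles: weight 18, value 27
Best: $31.

$31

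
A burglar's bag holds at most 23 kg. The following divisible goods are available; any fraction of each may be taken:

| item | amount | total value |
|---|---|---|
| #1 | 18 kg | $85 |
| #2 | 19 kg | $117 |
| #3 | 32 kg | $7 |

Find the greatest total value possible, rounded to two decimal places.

Take in order of value per unit:
- #2 (117/19 per unit): all 19 → value 117, running total 117.00
- #1 (85/18 per unit): 4 of 18 → value 4×85/18 = 18.8889, running total 135.89
Total 135.89.

135.89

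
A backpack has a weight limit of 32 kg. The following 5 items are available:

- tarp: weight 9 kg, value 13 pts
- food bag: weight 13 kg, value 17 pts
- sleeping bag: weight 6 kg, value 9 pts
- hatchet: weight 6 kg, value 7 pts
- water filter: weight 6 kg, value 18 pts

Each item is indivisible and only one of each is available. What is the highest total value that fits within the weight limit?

51 pts

Check high-value combinations within 32 kg:
- food bag+sleeping bag+hatchet+water filter: weight 13+6+6+6=31, value 17+9+7+18=51
- tarp+food bag+water filter: weight 9+13+6=28, value 13+17+18=48
- tarp+sleeping bag+hatchet+water filter: weight 9+6+6+6=27, value 13+9+7+18=47
- food bag+sleeping bag+water filter: weight 13+6+6=25, value 17+9+18=44
- food bag+hatchet+water filter: weight 13+6+6=25, value 17+7+18=42
Best: 51 pts.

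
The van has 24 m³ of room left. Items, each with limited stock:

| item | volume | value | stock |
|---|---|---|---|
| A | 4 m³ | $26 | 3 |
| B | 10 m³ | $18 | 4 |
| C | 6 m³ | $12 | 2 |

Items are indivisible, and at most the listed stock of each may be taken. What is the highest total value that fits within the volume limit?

$102

Best selections within volume 24 and stock limits:
- 3×A + 2×C: volume 24, value 102
- 3×A + 1×B: volume 22, value 96
- 3×A + 1×C: volume 18, value 90
Best: $102.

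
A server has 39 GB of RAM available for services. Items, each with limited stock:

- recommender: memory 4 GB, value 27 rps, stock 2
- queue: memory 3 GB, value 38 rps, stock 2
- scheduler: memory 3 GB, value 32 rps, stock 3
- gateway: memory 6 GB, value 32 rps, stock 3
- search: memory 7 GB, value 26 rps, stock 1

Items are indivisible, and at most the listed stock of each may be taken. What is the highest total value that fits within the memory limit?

Top feasible selections:
- 1×recommender + 2×queue + 3×scheduler + 3×gateway: memory 37, value 295
- 2×recommender + 2×queue + 3×scheduler + 2×gateway: memory 35, value 290
Best: 295 rps.

295 rps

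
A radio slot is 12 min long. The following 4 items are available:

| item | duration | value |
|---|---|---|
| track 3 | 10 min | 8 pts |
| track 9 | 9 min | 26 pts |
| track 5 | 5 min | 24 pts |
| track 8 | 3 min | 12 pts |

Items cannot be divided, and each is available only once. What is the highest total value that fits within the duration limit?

38 pts

Check high-value combinations within 12 min:
- track 9+track 8: duration 9+3=12, value 26+12=38
- track 5+track 8: duration 5+3=8, value 24+12=36
- track 9: duration 9, value 26
Best: 38 pts.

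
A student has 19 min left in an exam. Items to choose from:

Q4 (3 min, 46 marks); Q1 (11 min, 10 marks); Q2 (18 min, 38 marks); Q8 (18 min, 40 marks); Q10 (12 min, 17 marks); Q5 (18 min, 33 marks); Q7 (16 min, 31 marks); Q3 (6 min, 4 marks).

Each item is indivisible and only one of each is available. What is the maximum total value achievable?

Check high-value combinations within 19 min:
- Q4+Q7: time 3+16=19, value 46+31=77
- Q4+Q10: time 3+12=15, value 46+17=63
- Q4+Q1: time 3+11=14, value 46+10=56
- Q4+Q3: time 3+6=9, value 46+4=50
- Q4: time 3, value 46
Best: 77 marks.

77 marks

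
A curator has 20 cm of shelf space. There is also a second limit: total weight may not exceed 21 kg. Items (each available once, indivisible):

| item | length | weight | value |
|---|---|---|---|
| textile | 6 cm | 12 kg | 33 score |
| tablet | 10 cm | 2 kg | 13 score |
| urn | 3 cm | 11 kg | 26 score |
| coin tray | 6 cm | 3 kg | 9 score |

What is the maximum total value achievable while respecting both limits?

Feasible sets respecting both limits:
- tablet+urn+coin tray: length 19, weight 16, value 48
- textile+tablet: length 16, weight 14, value 46
- textile+coin tray: length 12, weight 15, value 42
Best: 48 score.

48 score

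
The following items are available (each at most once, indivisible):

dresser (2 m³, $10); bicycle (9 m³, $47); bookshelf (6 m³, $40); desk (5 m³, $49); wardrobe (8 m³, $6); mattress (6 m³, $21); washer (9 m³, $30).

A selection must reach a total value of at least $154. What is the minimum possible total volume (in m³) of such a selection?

Subsets with value ≥ 154, sorted by total volume:
- bicycle+bookshelf+desk+mattress: volume 26, value 157
- dresser+bicycle+bookshelf+desk+mattress: volume 28, value 167
- bicycle+bookshelf+desk+washer: volume 29, value 166
- dresser+bicycle+bookshelf+desk+washer: volume 31, value 176
Minimum volume: 26 m³.

26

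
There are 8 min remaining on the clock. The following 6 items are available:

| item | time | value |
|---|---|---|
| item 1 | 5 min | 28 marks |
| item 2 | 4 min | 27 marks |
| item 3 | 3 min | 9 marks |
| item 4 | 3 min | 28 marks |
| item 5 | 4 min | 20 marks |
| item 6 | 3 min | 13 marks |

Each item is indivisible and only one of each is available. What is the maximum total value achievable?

Check high-value combinations within 8 min:
- item 1+item 4: time 5+3=8, value 28+28=56
- item 2+item 4: time 4+3=7, value 27+28=55
- item 4+item 5: time 3+4=7, value 28+20=48
- item 2+item 5: time 4+4=8, value 27+20=47
Best: 56 marks.

56 marks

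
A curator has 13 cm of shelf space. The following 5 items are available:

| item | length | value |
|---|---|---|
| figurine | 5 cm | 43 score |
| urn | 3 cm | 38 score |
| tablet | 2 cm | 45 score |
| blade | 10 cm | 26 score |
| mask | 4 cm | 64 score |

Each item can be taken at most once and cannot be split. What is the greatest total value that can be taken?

152 score

Check high-value combinations within 13 cm:
- figurine+tablet+mask: length 5+2+4=11, value 43+45+64=152
- urn+tablet+mask: length 3+2+4=9, value 38+45+64=147
- figurine+urn+mask: length 5+3+4=12, value 43+38+64=145
- figurine+urn+tablet: length 5+3+2=10, value 43+38+45=126
- tablet+mask: length 2+4=6, value 45+64=109
Best: 152 score.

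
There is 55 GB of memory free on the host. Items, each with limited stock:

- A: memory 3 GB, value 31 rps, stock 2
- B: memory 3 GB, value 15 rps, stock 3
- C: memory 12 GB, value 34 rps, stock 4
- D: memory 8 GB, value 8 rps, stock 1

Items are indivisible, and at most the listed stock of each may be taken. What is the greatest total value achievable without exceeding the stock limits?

209 rps

Best selections within memory 55 and stock limits:
- 2×A + 3×B + 3×C: memory 51, value 209
- 2×A + 4×C: memory 54, value 198
- 2×A + 2×B + 3×C: memory 48, value 194
Best: 209 rps.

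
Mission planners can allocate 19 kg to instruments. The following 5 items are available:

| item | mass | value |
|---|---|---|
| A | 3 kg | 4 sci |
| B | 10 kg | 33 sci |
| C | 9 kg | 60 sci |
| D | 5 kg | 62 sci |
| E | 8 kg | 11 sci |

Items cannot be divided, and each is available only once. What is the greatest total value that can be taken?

Check high-value combinations within 19 kg:
- A+C+D: mass 3+9+5=17, value 4+60+62=126
- C+D: mass 9+5=14, value 60+62=122
- A+B+D: mass 3+10+5=18, value 4+33+62=99
- B+D: mass 10+5=15, value 33+62=95
- B+C: mass 10+9=19, value 33+60=93
Best: 126 sci.

126 sci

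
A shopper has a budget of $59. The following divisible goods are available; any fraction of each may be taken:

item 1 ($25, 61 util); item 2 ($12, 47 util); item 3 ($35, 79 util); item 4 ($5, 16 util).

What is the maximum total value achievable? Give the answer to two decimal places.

162.37

Take in order of value per unit:
- item 2 (47/12 per unit): all 12 → value 47, running total 47.00
- item 4 (16/5 per unit): all 5 → value 16, running total 63.00
- item 1 (61/25 per unit): all 25 → value 61, running total 124.00
- item 3 (79/35 per unit): 17 of 35 → value 17×79/35 = 38.3714, running total 162.37
Total 162.37.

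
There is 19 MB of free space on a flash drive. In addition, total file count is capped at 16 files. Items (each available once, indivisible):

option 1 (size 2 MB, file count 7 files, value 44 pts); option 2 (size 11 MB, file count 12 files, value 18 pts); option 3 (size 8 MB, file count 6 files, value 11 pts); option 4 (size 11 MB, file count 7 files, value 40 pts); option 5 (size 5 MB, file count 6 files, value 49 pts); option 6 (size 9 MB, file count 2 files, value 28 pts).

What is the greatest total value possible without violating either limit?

Feasible sets respecting both limits:
- option 1+option 5+option 6: size 16, file count 15, value 121
- option 1+option 5: size 7, file count 13, value 93
- option 4+option 5: size 16, file count 13, value 89
- option 1+option 4: size 13, file count 14, value 84
Best: 121 pts.

121 pts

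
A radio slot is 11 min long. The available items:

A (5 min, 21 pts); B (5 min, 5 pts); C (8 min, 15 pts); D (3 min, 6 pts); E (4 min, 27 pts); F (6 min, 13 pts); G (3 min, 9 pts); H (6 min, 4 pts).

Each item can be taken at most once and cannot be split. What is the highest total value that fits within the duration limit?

This is a 0/1 knapsack; check combinations near the capacity.
- A+E: duration 5+4=9, value 21+27=48
- D+E+G: duration 3+4+3=10, value 6+27+9=42
- E+F: duration 4+6=10, value 27+13=40
- E+G: duration 4+3=7, value 27+9=36
Best: 48 pts.

48 pts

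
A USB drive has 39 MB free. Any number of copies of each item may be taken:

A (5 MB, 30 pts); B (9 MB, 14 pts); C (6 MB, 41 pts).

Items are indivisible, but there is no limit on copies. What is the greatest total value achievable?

254 pts

Best value-per-unit is C at 41/6; filling with it alone gives 6×41 = 246.
Optimal mix: 3×A + 4×C → size 39, value 254.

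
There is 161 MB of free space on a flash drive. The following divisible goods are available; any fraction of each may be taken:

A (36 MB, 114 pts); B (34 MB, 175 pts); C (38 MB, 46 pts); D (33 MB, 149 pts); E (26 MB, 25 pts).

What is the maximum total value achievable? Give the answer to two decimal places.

503.23

Take in order of value per unit:
- B (175/34 per unit): all 34 → value 175, running total 175.00
- D (149/33 per unit): all 33 → value 149, running total 324.00
- A (114/36 per unit): all 36 → value 114, running total 438.00
- C (46/38 per unit): all 38 → value 46, running total 484.00
- E (25/26 per unit): 20 of 26 → value 20×25/26 = 19.2308, running total 503.23
Total 503.23.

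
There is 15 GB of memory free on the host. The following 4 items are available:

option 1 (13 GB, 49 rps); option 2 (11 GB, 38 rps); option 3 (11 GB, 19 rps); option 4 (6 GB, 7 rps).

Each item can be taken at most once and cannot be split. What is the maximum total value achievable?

Check high-value combinations within 15 GB:
- option 1: memory 13, value 49
- option 2: memory 11, value 38
- option 3: memory 11, value 19
- option 4: memory 6, value 7
Best: 49 rps.

49 rps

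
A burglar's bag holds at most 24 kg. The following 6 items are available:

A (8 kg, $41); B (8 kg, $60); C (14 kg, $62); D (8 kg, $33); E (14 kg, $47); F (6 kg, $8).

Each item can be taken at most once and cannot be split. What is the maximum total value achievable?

This is a 0/1 knapsack; check combinations near the capacity.
- A+B+D: weight 8+8+8=24, value 41+60+33=134
- B+C: weight 8+14=22, value 60+62=122
- A+B+F: weight 8+8+6=22, value 41+60+8=109
- B+E: weight 8+14=22, value 60+47=107
- A+C: weight 8+14=22, value 41+62=103
Best: $134.

$134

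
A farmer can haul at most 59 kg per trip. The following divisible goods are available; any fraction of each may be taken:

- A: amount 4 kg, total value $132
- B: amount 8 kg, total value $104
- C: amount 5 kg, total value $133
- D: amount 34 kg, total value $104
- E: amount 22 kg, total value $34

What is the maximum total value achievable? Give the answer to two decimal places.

Take in order of value per unit:
- A (132/4 per unit): all 4 → value 132, running total 132.00
- C (133/5 per unit): all 5 → value 133, running total 265.00
- B (104/8 per unit): all 8 → value 104, running total 369.00
- D (104/34 per unit): all 34 → value 104, running total 473.00
- E (34/22 per unit): 8 of 22 → value 8×34/22 = 12.3636, running total 485.36
Total 485.36.

485.36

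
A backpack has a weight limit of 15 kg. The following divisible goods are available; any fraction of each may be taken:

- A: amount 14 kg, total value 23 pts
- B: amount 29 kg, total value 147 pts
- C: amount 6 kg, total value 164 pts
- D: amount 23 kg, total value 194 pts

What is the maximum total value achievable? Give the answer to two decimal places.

239.91

Take in order of value per unit:
- C (164/6 per unit): all 6 → value 164, running total 164.00
- D (194/23 per unit): 9 of 23 → value 9×194/23 = 75.9130, running total 239.91
Total 239.91.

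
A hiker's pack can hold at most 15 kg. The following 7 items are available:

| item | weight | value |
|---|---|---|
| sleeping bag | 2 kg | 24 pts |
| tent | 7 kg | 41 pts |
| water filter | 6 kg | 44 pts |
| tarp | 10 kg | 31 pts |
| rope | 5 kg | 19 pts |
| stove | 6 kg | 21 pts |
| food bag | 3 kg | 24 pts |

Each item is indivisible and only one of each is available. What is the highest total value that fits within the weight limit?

Check high-value combinations within 15 kg:
- sleeping bag+tent+water filter: weight 2+7+6=15, value 24+41+44=109
- sleeping bag+water filter+food bag: weight 2+6+3=11, value 24+44+24=92
- sleeping bag+tent+food bag: weight 2+7+3=12, value 24+41+24=89
- sleeping bag+water filter+stove: weight 2+6+6=14, value 24+44+21=89
Best: 109 pts.

109 pts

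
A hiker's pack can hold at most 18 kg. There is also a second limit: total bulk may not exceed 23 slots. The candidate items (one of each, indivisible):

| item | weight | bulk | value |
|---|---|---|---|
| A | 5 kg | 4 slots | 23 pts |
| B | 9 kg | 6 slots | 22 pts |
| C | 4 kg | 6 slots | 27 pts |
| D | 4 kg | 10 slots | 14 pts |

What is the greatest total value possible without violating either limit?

72 pts

Feasible sets respecting both limits:
- A+B+C: weight 18, bulk 16, value 72
- A+C+D: weight 13, bulk 20, value 64
- B+C+D: weight 17, bulk 22, value 63
- A+B+D: weight 18, bulk 20, value 59
Best: 72 pts.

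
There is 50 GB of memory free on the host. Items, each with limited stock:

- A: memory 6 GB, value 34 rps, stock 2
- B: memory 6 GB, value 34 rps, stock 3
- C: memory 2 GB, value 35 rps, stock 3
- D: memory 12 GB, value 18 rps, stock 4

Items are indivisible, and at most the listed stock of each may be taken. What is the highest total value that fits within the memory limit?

Best selections within memory 50 and stock limits:
- 2×A + 3×B + 3×C + 1×D: memory 48, value 293
- 2×A + 3×B + 3×C: memory 36, value 275
Best: 293 rps.

293 rps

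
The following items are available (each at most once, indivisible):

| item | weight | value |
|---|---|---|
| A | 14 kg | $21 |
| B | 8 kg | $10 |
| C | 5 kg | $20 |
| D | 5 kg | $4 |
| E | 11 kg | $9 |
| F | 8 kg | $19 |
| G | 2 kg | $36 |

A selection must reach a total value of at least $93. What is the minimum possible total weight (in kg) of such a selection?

29

Subsets with value ≥ 93, sorted by total weight:
- A+C+F+G: weight 29, value 96
- A+C+D+F+G: weight 34, value 100
Minimum weight: 29 kg.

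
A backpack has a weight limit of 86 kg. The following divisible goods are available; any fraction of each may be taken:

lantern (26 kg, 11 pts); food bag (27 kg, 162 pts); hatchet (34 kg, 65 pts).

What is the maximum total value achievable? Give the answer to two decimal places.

237.58

Take in order of value per unit:
- food bag (162/27 per unit): all 27 → value 162, running total 162.00
- hatchet (65/34 per unit): all 34 → value 65, running total 227.00
- lantern (11/26 per unit): 25 of 26 → value 25×11/26 = 10.5769, running total 237.58
Total 237.58.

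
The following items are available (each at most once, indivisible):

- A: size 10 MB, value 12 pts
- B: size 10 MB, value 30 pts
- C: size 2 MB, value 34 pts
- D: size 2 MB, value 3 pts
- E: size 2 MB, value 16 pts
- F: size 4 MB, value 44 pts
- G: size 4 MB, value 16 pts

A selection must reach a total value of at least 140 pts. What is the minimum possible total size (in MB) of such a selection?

22

Subsets with value ≥ 140, sorted by total size:
- B+C+E+F+G: size 22, value 140
- B+C+D+E+F+G: size 24, value 143
- A+B+C+E+F+G: size 32, value 152
Minimum size: 22 MB.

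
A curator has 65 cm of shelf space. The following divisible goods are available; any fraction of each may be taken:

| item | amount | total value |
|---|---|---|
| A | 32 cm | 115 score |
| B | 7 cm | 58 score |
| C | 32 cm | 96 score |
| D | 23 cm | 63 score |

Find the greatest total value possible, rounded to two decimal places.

251.00

Take in order of value per unit:
- B (58/7 per unit): all 7 → value 58, running total 58.00
- A (115/32 per unit): all 32 → value 115, running total 173.00
- C (96/32 per unit): 26 of 32 → value 26×96/32 = 78.0000, running total 251.00
Total 251.00.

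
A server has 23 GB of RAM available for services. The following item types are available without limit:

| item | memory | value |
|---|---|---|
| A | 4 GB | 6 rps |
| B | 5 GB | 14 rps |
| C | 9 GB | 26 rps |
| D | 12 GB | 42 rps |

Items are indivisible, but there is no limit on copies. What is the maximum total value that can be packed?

70 rps

Best value-per-unit is D at 42/12; filling with it alone gives 1×42 = 42.
Optimal mix: 2×B + 1×D → memory 22, value 70.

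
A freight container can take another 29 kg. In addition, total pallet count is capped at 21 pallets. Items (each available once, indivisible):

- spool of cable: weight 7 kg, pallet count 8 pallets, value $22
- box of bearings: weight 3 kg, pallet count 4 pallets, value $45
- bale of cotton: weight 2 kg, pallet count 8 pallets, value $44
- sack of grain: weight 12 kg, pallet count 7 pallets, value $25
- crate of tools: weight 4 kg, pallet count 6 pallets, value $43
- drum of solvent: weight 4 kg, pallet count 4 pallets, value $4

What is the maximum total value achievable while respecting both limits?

$132

Feasible sets respecting both limits:
- box of bearings+bale of cotton+crate of tools: weight 9, pallet count 18, value 132
- box of bearings+sack of grain+crate of tools+drum of solvent: weight 23, pallet count 21, value 117
- box of bearings+bale of cotton+sack of grain: weight 17, pallet count 19, value 114
- box of bearings+sack of grain+crate of tools: weight 19, pallet count 17, value 113
Best: $132.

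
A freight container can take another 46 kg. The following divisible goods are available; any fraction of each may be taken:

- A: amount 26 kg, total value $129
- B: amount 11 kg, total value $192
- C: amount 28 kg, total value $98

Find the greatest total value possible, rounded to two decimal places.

Take in order of value per unit:
- B (192/11 per unit): all 11 → value 192, running total 192.00
- A (129/26 per unit): all 26 → value 129, running total 321.00
- C (98/28 per unit): 9 of 28 → value 9×98/28 = 31.5000, running total 352.50
Total 352.50.

352.50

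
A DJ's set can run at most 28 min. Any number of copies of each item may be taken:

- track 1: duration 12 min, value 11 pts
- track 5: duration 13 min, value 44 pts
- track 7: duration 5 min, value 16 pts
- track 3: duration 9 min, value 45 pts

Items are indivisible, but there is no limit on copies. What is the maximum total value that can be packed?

Best value-per-unit is track 3 at 45/9, and filling with it alone uses duration 3×9=27. No mix of the others beats 3×45 = 135.

135 pts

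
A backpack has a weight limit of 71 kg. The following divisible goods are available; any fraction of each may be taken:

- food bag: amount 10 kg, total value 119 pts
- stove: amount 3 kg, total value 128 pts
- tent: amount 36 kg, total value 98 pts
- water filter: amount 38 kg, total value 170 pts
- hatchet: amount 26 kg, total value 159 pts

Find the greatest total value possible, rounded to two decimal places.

Take in order of value per unit:
- stove (128/3 per unit): all 3 → value 128, running total 128.00
- food bag (119/10 per unit): all 10 → value 119, running total 247.00
- hatchet (159/26 per unit): all 26 → value 159, running total 406.00
- water filter (170/38 per unit): 32 of 38 → value 32×170/38 = 143.1579, running total 549.16
Total 549.16.

549.16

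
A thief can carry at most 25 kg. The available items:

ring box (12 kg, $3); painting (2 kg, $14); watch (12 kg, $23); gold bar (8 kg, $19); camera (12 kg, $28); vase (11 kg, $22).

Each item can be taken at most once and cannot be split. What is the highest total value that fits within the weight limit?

$64

Check high-value combinations within 25 kg:
- painting+camera+vase: weight 2+12+11=25, value 14+28+22=64
- painting+gold bar+camera: weight 2+8+12=22, value 14+19+28=61
- painting+watch+vase: weight 2+12+11=25, value 14+23+22=59
- painting+watch+gold bar: weight 2+12+8=22, value 14+23+19=56
Best: $64.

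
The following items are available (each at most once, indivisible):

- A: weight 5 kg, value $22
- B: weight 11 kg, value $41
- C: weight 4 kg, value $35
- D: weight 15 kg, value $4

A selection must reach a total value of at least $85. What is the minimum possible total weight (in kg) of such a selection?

Subsets with value ≥ 85, sorted by total weight:
- A+B+C: weight 20, value 98
- A+B+C+D: weight 35, value 102
Minimum weight: 20 kg.

20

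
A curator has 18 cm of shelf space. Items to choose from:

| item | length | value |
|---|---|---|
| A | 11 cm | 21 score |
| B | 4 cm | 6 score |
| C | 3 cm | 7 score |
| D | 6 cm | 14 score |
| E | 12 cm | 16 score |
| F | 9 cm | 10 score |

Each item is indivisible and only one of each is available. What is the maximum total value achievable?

This is a 0/1 knapsack; check combinations near the capacity.
- A+D: length 11+6=17, value 21+14=35
- A+B+C: length 11+4+3=18, value 21+6+7=34
- C+D+F: length 3+6+9=18, value 7+14+10=31
- D+E: length 6+12=18, value 14+16=30
- A+C: length 11+3=14, value 21+7=28
Best: 35 score.

35 score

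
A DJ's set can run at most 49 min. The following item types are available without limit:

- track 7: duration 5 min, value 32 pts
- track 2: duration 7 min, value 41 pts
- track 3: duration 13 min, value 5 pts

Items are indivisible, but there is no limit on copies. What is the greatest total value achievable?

Best value-per-unit is track 7 at 32/5; filling with it alone gives 9×32 = 288.
Optimal mix: 7×track 7 + 2×track 2 → duration 49, value 306.

306 pts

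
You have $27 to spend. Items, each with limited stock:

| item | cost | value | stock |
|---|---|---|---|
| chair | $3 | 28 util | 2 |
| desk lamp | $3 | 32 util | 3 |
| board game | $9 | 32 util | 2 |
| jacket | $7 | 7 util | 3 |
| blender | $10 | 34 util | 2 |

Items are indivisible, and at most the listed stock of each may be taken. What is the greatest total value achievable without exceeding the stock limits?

186 util

Top feasible selections:
- 2×chair + 3×desk lamp + 1×blender: cost 25, value 186
- 2×chair + 3×desk lamp + 1×board game: cost 24, value 184
- 3×desk lamp + 2×board game: cost 27, value 160
- 2×chair + 3×desk lamp + 1×jacket: cost 22, value 159
Best: 186 util.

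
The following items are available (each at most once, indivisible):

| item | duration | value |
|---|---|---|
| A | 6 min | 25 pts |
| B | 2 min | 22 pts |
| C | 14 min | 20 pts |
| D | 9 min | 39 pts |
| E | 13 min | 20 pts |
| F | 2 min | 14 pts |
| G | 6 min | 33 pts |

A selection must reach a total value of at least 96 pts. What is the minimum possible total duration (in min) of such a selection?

19

Subsets with value ≥ 96, sorted by total duration:
- B+D+F+G: duration 19, value 108
- A+B+D+F: duration 19, value 100
- A+D+G: duration 21, value 97
Minimum duration: 19 min.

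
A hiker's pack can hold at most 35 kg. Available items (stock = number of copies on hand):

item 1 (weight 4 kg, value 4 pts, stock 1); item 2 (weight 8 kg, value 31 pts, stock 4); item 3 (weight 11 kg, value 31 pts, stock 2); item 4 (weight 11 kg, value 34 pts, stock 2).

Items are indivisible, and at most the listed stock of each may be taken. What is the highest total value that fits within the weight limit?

Best selections within weight 35 and stock limits:
- 3×item 2 + 1×item 4: weight 35, value 127
- 4×item 2: weight 32, value 124
- 3×item 2 + 1×item 3: weight 35, value 124
Best: 127 pts.

127 pts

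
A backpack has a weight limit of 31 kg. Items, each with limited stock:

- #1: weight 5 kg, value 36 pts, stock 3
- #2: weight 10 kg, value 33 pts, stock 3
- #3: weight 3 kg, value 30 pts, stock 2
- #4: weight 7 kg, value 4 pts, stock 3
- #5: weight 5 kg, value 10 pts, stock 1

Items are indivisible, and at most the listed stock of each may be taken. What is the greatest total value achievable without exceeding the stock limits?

201 pts

Best selections within weight 31 and stock limits:
- 3×#1 + 1×#2 + 2×#3: weight 31, value 201
- 3×#1 + 2×#3 + 1×#5: weight 26, value 178
- 2×#1 + 1×#2 + 2×#3 + 1×#5: weight 31, value 175
- 3×#1 + 2×#3 + 1×#4: weight 28, value 172
Best: 201 pts.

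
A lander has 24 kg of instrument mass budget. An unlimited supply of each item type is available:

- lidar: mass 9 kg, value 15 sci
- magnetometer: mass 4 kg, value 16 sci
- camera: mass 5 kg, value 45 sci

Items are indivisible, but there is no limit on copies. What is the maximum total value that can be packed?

196 sci

Best value-per-unit is camera at 45/5; filling with it alone gives 4×45 = 180.
Optimal mix: 1×magnetometer + 4×camera → mass 24, value 196.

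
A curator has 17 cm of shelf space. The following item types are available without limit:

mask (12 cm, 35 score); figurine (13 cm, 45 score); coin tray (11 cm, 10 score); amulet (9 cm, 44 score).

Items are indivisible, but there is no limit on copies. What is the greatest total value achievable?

Best value-per-unit is amulet at 44/9; filling with it alone gives 1×44 = 44.
Optimal mix: 1×figurine → length 13, value 45.

45 score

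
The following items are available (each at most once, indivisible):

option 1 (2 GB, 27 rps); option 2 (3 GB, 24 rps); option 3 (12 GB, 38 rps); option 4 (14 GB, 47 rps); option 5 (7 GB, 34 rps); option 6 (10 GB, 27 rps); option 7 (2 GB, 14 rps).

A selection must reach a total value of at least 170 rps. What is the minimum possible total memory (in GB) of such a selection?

Subsets with value ≥ 170, sorted by total memory:
- option 1+option 2+option 4+option 5+option 6+option 7: memory 38, value 173
- option 1+option 2+option 3+option 4+option 5: memory 38, value 170
Minimum memory: 38 GB.

38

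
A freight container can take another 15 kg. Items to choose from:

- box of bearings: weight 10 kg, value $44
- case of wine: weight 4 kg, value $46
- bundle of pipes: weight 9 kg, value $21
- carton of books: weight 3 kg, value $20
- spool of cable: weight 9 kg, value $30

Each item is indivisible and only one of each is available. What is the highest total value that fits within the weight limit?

$90

Check high-value combinations within 15 kg:
- box of bearings+case of wine: weight 10+4=14, value 44+46=90
- case of wine+spool of cable: weight 4+9=13, value 46+30=76
- case of wine+bundle of pipes: weight 4+9=13, value 46+21=67
- case of wine+carton of books: weight 4+3=7, value 46+20=66
- box of bearings+carton of books: weight 10+3=13, value 44+20=64
Best: $90.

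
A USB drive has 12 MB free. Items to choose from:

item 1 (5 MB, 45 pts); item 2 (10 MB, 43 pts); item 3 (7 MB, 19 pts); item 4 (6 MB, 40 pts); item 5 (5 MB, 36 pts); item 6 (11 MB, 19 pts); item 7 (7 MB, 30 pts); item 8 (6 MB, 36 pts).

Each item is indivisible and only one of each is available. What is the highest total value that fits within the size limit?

85 pts

This is a 0/1 knapsack; check combinations near the capacity.
- item 1+item 4: size 5+6=11, value 45+40=85
- item 1+item 5: size 5+5=10, value 45+36=81
- item 1+item 8: size 5+6=11, value 45+36=81
- item 4+item 5: size 6+5=11, value 40+36=76
- item 4+item 8: size 6+6=12, value 40+36=76
Best: 85 pts.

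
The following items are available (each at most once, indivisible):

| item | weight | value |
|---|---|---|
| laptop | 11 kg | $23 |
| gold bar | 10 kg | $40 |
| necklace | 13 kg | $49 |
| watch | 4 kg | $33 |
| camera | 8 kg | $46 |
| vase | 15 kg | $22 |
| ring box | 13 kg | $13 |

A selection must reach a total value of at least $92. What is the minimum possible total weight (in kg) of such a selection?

Subsets with value ≥ 92, sorted by total weight:
- necklace+camera: weight 21, value 95
- gold bar+watch+camera: weight 22, value 119
Minimum weight: 21 kg.

21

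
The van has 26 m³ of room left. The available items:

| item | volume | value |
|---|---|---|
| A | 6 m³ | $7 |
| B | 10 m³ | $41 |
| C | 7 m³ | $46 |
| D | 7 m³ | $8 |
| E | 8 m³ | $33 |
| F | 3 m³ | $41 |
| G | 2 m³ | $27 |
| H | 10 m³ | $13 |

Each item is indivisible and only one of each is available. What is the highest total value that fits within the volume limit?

$155

Check high-value combinations within 26 m³:
- B+C+F+G: volume 10+7+3+2=22, value 41+46+41+27=155
- A+C+E+F+G: volume 6+7+8+3+2=26, value 7+46+33+41+27=154
- C+E+F+G: volume 7+8+3+2=20, value 46+33+41+27=147
Best: $155.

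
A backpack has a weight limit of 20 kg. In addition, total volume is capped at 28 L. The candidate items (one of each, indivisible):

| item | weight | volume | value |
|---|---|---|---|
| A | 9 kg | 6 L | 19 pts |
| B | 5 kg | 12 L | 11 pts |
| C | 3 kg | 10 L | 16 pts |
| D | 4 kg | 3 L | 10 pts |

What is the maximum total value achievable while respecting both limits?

Feasible sets respecting both limits:
- A+B+C: weight 17, volume 28, value 46
- A+C+D: weight 16, volume 19, value 45
- A+B+D: weight 18, volume 21, value 40
Best: 46 pts.

46 pts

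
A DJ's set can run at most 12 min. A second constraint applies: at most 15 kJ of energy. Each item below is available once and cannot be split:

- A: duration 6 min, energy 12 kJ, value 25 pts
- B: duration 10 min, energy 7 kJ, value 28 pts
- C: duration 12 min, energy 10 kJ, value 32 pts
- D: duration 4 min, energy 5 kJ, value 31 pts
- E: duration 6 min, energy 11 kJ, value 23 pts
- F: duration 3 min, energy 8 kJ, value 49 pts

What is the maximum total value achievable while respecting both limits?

80 pts

Feasible sets respecting both limits:
- D+F: duration 7, energy 13, value 80
- F: duration 3, energy 8, value 49
- C: duration 12, energy 10, value 32
Best: 80 pts.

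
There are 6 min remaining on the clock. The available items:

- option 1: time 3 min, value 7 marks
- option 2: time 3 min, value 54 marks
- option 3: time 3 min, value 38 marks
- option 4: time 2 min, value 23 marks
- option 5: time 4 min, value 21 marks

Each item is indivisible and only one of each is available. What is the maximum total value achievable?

92 marks

Check high-value combinations within 6 min:
- option 2+option 3: time 3+3=6, value 54+38=92
- option 2+option 4: time 3+2=5, value 54+23=77
- option 3+option 4: time 3+2=5, value 38+23=61
- option 1+option 2: time 3+3=6, value 7+54=61
Best: 92 marks.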